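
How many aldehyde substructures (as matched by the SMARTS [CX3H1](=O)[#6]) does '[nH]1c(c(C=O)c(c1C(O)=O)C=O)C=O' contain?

[CX3H1](=O)[#6] is the SMARTS for an aldehyde: an sp2 carbon with one H, double-bonded to O and single-bonded to carbon.
The molecule carries 3 separate instances of an aldehyde (-CHO) meeting every constraint; each maps to a distinct set of atoms, giving 3 matches.

3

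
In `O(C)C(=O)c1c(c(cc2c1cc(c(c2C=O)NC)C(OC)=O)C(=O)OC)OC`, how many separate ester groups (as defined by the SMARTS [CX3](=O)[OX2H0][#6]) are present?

[CX3](=O)[OX2H0][#6] is the SMARTS for an ester: a carbonyl carbon bonded to an oxygen that is itself bonded to carbon (no H on that O).
The molecule carries 3 separate instances of a methyl-ester group (-C(=O)OCH3) meeting every constraint; each maps to a distinct set of atoms, giving 3 matches.

3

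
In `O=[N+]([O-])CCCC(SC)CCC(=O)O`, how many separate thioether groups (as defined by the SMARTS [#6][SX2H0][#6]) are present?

1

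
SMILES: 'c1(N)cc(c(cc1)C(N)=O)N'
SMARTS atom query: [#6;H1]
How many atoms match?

The query [#6;H1] means: any carbon bearing exactly one hydrogen.
Check the 11 heavy atoms by environment: 3× c (aromatic, H1) → match; 3× c (aromatic, H0) → no; 3× N (H2) → no; 1× C (H0) → no; 1× O (H0) → no.
That gives 3 matching atoms.

3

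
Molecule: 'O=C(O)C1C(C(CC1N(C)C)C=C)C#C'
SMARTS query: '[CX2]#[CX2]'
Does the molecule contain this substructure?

Yes

The pattern [CX2]#[CX2] describes a carbon-carbon triple bond — an alkyne.
The molecule carries an ethynyl group (-C#CH), whose atoms satisfy every constraint of the query, so the pattern matches.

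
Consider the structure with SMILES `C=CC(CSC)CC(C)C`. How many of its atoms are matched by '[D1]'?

The query [D1] means: atom with exactly one heavy-atom neighbour (degree 1).
Check the 10 heavy atoms by environment: 3× C (D2) → no; 2× C (D3) → no; 4× C (D1) → match; 1× S (D2) → no.
That gives 4 matching atoms.

4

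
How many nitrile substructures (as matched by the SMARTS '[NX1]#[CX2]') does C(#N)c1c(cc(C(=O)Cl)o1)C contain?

[NX1]#[CX2] is the SMARTS for a nitrile: a nitrogen triple-bonded to a two-connected carbon.
Exactly one fragment in the molecule meets all constraints, giving 1 match.

1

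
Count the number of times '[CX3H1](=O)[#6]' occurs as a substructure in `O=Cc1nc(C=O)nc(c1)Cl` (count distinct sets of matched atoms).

2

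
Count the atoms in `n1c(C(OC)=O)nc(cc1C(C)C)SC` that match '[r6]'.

6

The query [r6] means: r6 matches atoms in a six-membered ring.
Check the 15 heavy atoms by environment: 2× n (aromatic, in 6-ring) → match; 4× c (aromatic, in 6-ring) → match; 1× S (acyclic) → no; 6× C (acyclic) → no; 2× O (acyclic) → no.
Summing the matching environments: 2 + 4 = 6 matching atoms.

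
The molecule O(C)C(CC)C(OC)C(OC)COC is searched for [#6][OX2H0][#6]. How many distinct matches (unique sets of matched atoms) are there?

4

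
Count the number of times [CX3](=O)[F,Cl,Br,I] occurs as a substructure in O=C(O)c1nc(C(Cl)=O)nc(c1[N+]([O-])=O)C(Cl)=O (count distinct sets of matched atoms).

2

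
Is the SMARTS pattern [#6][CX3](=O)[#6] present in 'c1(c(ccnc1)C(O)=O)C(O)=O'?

The pattern [#6][CX3](=O)[#6] describes a carbonyl carbon (no H) flanked by two carbons — a ketone.
The closest candidate here is a carboxylic acid group (-C(=O)OH), but one neighbour of the carbonyl carbon is O, not C. No other fragment satisfies the full query, so there is no match.

No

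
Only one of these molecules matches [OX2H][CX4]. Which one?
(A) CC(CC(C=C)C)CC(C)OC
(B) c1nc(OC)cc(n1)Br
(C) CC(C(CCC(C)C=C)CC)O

[OX2H][CX4] describes a hydroxyl oxygen bound to an sp3 (X4) carbon (an aliphatic alcohol).
(A) has a methoxy ether (-OCH3) but the oxygen has H0 (ether), not H1.
(B) has a methoxy ether (-OCH3) but the oxygen has H0 (ether), not H1.
(C) contains a hydroxyl group (-OH), which satisfies every atom and bond constraint.
So the answer is (C).

C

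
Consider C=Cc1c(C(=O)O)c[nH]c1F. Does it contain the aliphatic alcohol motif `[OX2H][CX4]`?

No

The pattern [OX2H][CX4] describes a hydroxyl oxygen bound to an sp3 (X4) carbon — an aliphatic alcohol.
The closest candidate here is a carboxylic acid group (-C(=O)OH), but the -OH is on a CX3 carbonyl carbon, not a CX4 carbon. No other fragment satisfies the full query, so there is no match.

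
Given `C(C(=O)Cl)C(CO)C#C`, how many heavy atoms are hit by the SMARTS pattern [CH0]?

2

The query [CH0] means: aliphatic carbon with no attached hydrogen.
Check the 9 heavy atoms by environment: 2× C (H2) → no; 2× C (H1) → no; 1× O (H1) → no; 2× C (H0) → match; 1× O (H0) → no; 1× Cl (H0) → no.
That gives 2 matching atoms.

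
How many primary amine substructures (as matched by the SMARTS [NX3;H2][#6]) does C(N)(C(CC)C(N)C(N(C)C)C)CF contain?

2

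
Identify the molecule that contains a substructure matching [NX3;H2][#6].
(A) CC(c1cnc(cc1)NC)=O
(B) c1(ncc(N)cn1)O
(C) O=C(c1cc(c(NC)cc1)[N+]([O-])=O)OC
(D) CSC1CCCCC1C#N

[NX3;H2][#6] describes a trivalent nitrogen with two H attached to carbon (a primary amine).
(A) has an N-methylamino group (-NHCH3) but the nitrogen bears two carbons and only one H (H1), not H2.
(B) contains a primary amino group (-NH2), which satisfies every atom and bond constraint.
(C) has a nitro group (-[N+](=O)[O-]) but the nitrogen is [N+] with no H, not NX3H2.
(D) has a nitrile (-C#N) but the nitrogen is NX1 (triple-bonded), not NX3 with two H.
So the answer is (B).

B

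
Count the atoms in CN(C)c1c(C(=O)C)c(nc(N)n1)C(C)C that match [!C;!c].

5

Check the 16 heavy atoms by environment: 2× n (aromatic) → match; 4× c (aromatic) → no; 2× N → match; 7× C → no; 1× O → match.
Summing the matching environments: 2 + 2 + 1 = 5 matching atoms.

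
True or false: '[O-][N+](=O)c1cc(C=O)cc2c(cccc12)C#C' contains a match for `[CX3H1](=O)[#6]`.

The pattern [CX3H1](=O)[#6] describes an sp2 carbon with one H, double-bonded to O and single-bonded to carbon — an aldehyde.
The molecule carries an aldehyde (-CHO), whose atoms satisfy every constraint of the query, so the pattern matches.

True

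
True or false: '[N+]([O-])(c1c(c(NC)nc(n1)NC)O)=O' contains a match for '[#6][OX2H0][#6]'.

False

The pattern [#6][OX2H0][#6] describes an aliphatic oxygen bridging two carbons with no H on the oxygen — an ether.
The closest candidate here is a hydroxyl group (-OH), but the oxygen has H1, not H0 bridging two carbons. No other fragment satisfies the full query, so there is no match.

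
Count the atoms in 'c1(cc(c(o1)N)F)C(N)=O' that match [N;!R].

2

The query [N;!R] means: aliphatic nitrogen not in a ring.
Check the 10 heavy atoms by environment: 1× o (aromatic, in 5-ring) → no; 4× c (aromatic, in 5-ring) → no; 1× F (acyclic) → no; 2× N (acyclic) → match; 1× C (acyclic) → no; 1× O (acyclic) → no.
That gives 2 matching atoms.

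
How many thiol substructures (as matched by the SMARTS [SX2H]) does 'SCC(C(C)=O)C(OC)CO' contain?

[SX2H] is the SMARTS for a thiol: an aliphatic sulfur with two connections, one being H.
Exactly one fragment in the molecule meets all constraints, giving 1 match.

1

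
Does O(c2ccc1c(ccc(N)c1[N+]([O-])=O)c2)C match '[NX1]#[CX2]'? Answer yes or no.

The pattern [NX1]#[CX2] describes a nitrogen triple-bonded to a two-connected carbon — a nitrile.
The closest candidate here is a primary amino group (-NH2), but the nitrogen is NX3 (three connections), not NX1 triple-bonded. No other fragment satisfies the full query, so there is no match.

No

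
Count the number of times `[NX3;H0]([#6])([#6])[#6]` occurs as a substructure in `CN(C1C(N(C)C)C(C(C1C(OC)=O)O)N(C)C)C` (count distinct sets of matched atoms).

3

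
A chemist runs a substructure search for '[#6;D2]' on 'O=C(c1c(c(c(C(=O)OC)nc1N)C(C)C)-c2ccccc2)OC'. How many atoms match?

5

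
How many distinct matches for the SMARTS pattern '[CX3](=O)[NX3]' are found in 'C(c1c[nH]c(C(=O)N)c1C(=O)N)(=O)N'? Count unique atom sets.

[CX3](=O)[NX3] is the SMARTS for an amide: a carbonyl carbon bonded to a trivalent nitrogen.
The molecule carries 3 separate instances of a primary amide (-C(=O)NH2) meeting every constraint; each maps to a distinct set of atoms, giving 3 matches.

3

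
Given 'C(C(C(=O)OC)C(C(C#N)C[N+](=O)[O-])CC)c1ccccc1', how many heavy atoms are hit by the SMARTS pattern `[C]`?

10

Check the 22 heavy atoms by environment: 10× C → match; 1× N (charge +1) → no; 1× O (charge -1) → no; 3× O → no; 6× c (aromatic) → no; 1× N → no.
That gives 10 matching atoms.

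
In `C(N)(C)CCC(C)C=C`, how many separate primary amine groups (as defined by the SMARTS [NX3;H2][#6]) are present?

1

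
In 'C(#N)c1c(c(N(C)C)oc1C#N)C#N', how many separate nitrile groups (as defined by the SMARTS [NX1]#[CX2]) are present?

3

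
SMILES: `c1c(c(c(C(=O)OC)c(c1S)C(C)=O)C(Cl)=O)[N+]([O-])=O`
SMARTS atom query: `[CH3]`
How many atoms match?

2

Check the 20 heavy atoms by environment: 1× c (aromatic, H1) → no; 5× c (aromatic, H0) → no; 1× N (charge +1, H0) → no; 1× O (charge -1, H0) → no; 5× O (H0) → no; 1× S (H1) → no; 3× C (H0) → no; 1× Cl (H0) → no; 2× C (H3) → match.
That gives 2 matching atoms.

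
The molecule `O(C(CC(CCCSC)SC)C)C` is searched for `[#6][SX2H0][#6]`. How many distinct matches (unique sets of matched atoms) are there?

[#6][SX2H0][#6] is the SMARTS for a thioether: an aliphatic sulfur bridging two carbons with no H on the sulfur.
The molecule carries 2 separate instances of a methylthio ether (-SCH3) meeting every constraint; each maps to a distinct set of atoms, giving 2 matches.

2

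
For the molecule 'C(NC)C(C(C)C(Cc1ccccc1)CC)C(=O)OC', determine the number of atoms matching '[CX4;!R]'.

10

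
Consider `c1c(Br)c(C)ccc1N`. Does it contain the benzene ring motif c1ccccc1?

The pattern c1ccccc1 describes six aromatic carbons in a ring — a benzene ring.
The required atom environment is present in the molecule, so the pattern matches.

Yes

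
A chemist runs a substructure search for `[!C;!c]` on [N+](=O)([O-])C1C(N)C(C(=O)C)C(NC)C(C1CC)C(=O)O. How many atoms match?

8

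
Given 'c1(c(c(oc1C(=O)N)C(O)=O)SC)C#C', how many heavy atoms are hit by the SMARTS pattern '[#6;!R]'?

The query [#6;!R] means: carbon not in any ring.
Check the 15 heavy atoms by environment: 1× o (aromatic, in 5-ring) → no; 4× c (aromatic, in 5-ring) → no; 5× C (acyclic) → match; 3× O (acyclic) → no; 1× S (acyclic) → no; 1× N (acyclic) → no.
That gives 5 matching atoms.

5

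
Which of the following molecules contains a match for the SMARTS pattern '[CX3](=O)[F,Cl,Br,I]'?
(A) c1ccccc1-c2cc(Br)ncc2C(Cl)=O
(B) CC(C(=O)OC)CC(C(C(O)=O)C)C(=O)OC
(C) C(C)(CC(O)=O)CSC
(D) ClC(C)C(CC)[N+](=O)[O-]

A

[CX3](=O)[F,Cl,Br,I] describes a carbonyl carbon bonded to a halogen (an acyl halide).
(A) contains an acyl chloride (-C(=O)Cl), which satisfies every atom and bond constraint.
(B) has a methyl-ester group (-C(=O)OCH3) but the carbonyl is bonded to -O-C, not to a halogen.
(C) has a carboxylic acid group (-C(=O)OH) but the carbonyl is bonded to -OH, not to a halogen.
(D) has a chloro substituent but the Cl is not on a carbonyl carbon.
So the answer is (A).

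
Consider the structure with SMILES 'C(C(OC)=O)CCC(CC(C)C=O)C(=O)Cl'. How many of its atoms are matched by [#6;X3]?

The query [#6;X3] means: any carbon (aromatic or not) with three total connections.
Check the 16 heavy atoms by environment: 8× C (X4) → no; 3× C (X3) → match; 3× O (X1) → no; 1× O (X2) → no; 1× Cl (X1) → no.
That gives 3 matching atoms.

3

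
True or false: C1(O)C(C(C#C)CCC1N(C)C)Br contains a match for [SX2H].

False

The pattern [SX2H] describes an aliphatic sulfur with two connections, one being H — a thiol.
The closest candidate here is a hydroxyl group (-OH), but it is an -OH, not an -SH. No other fragment satisfies the full query, so there is no match.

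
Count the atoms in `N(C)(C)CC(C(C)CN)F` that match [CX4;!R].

The query [CX4;!R] means: aliphatic carbon with four total connections, not in a ring.
Check the 10 heavy atoms by environment: 7× C (X4, acyclic) → match; 2× N (X3, acyclic) → no; 1× F (X1, acyclic) → no.
That gives 7 matching atoms.

7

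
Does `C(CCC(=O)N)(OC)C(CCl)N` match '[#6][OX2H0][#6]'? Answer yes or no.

Yes

The pattern [#6][OX2H0][#6] describes an aliphatic oxygen bridging two carbons with no H on the oxygen — an ether.
The molecule carries a methoxy ether (-OCH3), whose atoms satisfy every constraint of the query, so the pattern matches.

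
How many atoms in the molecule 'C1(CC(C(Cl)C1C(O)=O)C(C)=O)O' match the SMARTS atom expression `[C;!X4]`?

The query [C;!X4] means: aliphatic carbon that does not have four total connections.
Check the 13 heavy atoms by environment: 6× C (X4) → no; 2× O (X2) → no; 1× Cl (X1) → no; 2× C (X3) → match; 2× O (X1) → no.
That gives 2 matching atoms.

2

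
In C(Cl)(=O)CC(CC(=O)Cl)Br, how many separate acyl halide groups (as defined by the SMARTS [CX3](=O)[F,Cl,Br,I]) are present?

[CX3](=O)[F,Cl,Br,I] is the SMARTS for an acyl halide: a carbonyl carbon bonded to a halogen.
The molecule carries 2 separate instances of an acyl chloride (-C(=O)Cl) meeting every constraint; each maps to a distinct set of atoms, giving 2 matches.

2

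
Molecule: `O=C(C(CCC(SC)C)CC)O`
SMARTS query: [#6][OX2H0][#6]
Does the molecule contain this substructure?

The pattern [#6][OX2H0][#6] describes an aliphatic oxygen bridging two carbons with no H on the oxygen — an ether.
The closest candidate here is a carboxylic acid group (-C(=O)OH), but the -OH oxygen has H1; the =O is OX1, not OX2. No other fragment satisfies the full query, so there is no match.

No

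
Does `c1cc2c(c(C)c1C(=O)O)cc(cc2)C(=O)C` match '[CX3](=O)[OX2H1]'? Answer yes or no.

The pattern [CX3](=O)[OX2H1] describes an sp2 carbon double-bonded to O and single-bonded to an -OH oxygen — a carboxylic acid.
The molecule carries a carboxylic acid group (-C(=O)OH), whose atoms satisfy every constraint of the query, so the pattern matches.

Yes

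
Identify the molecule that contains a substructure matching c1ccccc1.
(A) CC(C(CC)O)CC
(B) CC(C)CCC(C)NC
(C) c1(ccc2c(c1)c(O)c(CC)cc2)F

C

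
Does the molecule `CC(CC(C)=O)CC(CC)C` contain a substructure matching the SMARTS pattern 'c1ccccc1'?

The pattern c1ccccc1 describes six aromatic carbons in a ring — a benzene ring.
The closest candidate here is a methyl group (-CH3), but no six-membered all-carbon aromatic ring is present. No other fragment satisfies the full query, so there is no match.

No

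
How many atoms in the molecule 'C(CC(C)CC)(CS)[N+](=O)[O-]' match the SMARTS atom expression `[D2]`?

3

The query [D2] means: atom with exactly two heavy-atom neighbours.
Check the 11 heavy atoms by environment: 2× C (D1) → no; 3× C (D2) → match; 2× C (D3) → no; 1× N (charge +1, D3) → no; 1× O (charge -1, D1) → no; 1× O (D1) → no; 1× S (D1) → no.
That gives 3 matching atoms.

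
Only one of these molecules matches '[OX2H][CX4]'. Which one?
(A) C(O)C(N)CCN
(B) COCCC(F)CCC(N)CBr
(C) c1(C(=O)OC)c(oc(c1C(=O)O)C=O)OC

A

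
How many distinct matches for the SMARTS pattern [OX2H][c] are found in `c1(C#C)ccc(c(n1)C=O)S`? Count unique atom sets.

0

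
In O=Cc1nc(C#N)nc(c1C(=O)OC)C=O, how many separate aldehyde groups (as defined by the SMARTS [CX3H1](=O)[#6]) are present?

2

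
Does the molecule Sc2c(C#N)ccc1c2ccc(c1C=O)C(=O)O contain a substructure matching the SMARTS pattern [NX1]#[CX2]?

Yes

The pattern [NX1]#[CX2] describes a nitrogen triple-bonded to a two-connected carbon — a nitrile.
The molecule carries a nitrile (-C#N), whose atoms satisfy every constraint of the query, so the pattern matches.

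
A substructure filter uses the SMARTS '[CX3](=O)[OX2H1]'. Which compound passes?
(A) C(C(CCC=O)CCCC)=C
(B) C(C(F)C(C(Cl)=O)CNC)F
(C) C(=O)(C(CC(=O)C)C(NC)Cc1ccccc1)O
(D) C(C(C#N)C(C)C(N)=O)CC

[CX3](=O)[OX2H1] describes an sp2 carbon double-bonded to O and single-bonded to an -OH oxygen (a carboxylic acid).
(A) has an aldehyde (-CHO) but there is no singly-bonded oxygen on the carbonyl carbon.
(B) has an acyl chloride (-C(=O)Cl) but the carbonyl is bonded to Cl, not to an -OH oxygen.
(C) contains a carboxylic acid group (-C(=O)OH), which satisfies every atom and bond constraint.
(D) has a primary amide (-C(=O)NH2) but the carbonyl is bonded to N, not to an -OH oxygen.
So the answer is (C).

C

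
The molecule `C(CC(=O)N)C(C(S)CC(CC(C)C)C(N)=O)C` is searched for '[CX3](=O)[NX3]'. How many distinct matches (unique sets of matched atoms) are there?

[CX3](=O)[NX3] is the SMARTS for an amide: a carbonyl carbon bonded to a trivalent nitrogen.
The molecule carries 2 separate instances of a primary amide (-C(=O)NH2) meeting every constraint; each maps to a distinct set of atoms, giving 2 matches.

2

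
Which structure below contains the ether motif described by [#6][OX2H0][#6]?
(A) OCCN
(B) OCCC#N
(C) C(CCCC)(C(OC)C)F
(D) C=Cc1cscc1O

C

[#6][OX2H0][#6] describes an aliphatic oxygen bridging two carbons with no H on the oxygen (an ether).
(A) has a hydroxyl group (-OH) but the oxygen has H1, not H0 bridging two carbons.
(B) has a hydroxyl group (-OH) but the oxygen has H1, not H0 bridging two carbons.
(C) contains a methoxy ether (-OCH3), which satisfies every atom and bond constraint.
(D) has a hydroxyl group (-OH) but the oxygen has H1, not H0 bridging two carbons.
So the answer is (C).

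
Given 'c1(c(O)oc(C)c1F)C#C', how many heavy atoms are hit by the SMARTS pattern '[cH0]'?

The query [cH0] means: aromatic carbon with no attached hydrogen (substituted or ring-fusion).
Check the 10 heavy atoms by environment: 1× o (aromatic, H0) → no; 4× c (aromatic, H0) → match; 1× C (H0) → no; 1× C (H1) → no; 1× O (H1) → no; 1× F (H0) → no; 1× C (H3) → no.
That gives 4 matching atoms.

4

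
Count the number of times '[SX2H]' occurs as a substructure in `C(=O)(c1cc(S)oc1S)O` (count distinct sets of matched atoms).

2

[SX2H] is the SMARTS for a thiol: an aliphatic sulfur with two connections, one being H.
The molecule carries 2 separate instances of a thiol (-SH) meeting every constraint; each maps to a distinct set of atoms, giving 2 matches.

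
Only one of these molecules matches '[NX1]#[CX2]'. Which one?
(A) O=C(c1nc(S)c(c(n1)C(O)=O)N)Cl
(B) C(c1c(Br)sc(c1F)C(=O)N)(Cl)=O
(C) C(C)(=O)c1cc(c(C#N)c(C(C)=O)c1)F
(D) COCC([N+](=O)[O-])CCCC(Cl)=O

C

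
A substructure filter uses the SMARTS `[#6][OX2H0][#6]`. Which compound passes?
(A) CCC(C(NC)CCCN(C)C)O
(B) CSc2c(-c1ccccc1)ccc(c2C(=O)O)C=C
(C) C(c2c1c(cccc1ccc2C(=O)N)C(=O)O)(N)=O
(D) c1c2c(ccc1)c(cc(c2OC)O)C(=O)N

[#6][OX2H0][#6] describes an aliphatic oxygen bridging two carbons with no H on the oxygen (an ether).
(A) has a hydroxyl group (-OH) but the oxygen has H1, not H0 bridging two carbons.
(B) has a carboxylic acid group (-C(=O)OH) but the -OH oxygen has H1; the =O is OX1, not OX2.
(C) has a carboxylic acid group (-C(=O)OH) but the -OH oxygen has H1; the =O is OX1, not OX2.
(D) contains a methoxy ether (-OCH3), which satisfies every atom and bond constraint.
So the answer is (D).

D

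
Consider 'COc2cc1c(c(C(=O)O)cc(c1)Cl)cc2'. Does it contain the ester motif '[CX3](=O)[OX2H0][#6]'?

The pattern [CX3](=O)[OX2H0][#6] describes a carbonyl carbon bonded to an oxygen that is itself bonded to carbon (no H on that O) — an ester.
The closest candidate here is a carboxylic acid group (-C(=O)OH), but the singly-bonded O carries H (OX2H1, not H0). No other fragment satisfies the full query, so there is no match.

No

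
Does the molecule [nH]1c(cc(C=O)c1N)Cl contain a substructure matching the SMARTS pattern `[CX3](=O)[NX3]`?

No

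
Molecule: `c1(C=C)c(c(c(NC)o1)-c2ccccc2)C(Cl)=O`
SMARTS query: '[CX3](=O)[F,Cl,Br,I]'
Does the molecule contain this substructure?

Yes

The pattern [CX3](=O)[F,Cl,Br,I] describes a carbonyl carbon bonded to a halogen — an acyl halide.
The molecule carries an acyl chloride (-C(=O)Cl), whose atoms satisfy every constraint of the query, so the pattern matches.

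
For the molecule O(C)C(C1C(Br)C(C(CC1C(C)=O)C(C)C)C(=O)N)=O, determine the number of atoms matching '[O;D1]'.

3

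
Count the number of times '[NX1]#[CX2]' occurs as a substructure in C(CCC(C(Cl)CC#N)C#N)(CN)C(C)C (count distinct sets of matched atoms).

[NX1]#[CX2] is the SMARTS for a nitrile: a nitrogen triple-bonded to a two-connected carbon.
The molecule carries 2 separate instances of a nitrile (-C#N) meeting every constraint; each maps to a distinct set of atoms, giving 2 matches.

2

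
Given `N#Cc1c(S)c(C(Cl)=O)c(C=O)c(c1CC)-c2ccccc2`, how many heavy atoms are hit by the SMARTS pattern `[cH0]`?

7

The query [cH0] means: aromatic carbon with no attached hydrogen (substituted or ring-fusion).
Check the 22 heavy atoms by environment: 7× c (aromatic, H0) → match; 1× S (H1) → no; 1× C (H2) → no; 1× C (H3) → no; 2× C (H0) → no; 1× N (H0) → no; 2× O (H0) → no; 1× Cl (H0) → no; 1× C (H1) → no; 5× c (aromatic, H1) → no.
That gives 7 matching atoms.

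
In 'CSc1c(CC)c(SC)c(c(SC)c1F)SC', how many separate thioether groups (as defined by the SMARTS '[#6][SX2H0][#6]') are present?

4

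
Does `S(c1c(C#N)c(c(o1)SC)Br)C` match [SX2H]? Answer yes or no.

No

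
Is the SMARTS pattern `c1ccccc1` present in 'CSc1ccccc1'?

The pattern c1ccccc1 describes six aromatic carbons in a ring — a benzene ring.
The required atom environment is present in the molecule, so the pattern matches.

Yes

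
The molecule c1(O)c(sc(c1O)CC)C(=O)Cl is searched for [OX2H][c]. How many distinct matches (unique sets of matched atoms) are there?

[OX2H][c] is the SMARTS for a phenol: a hydroxyl oxygen attached to an aromatic carbon.
The molecule carries 2 separate instances of a hydroxyl group (-OH) meeting every constraint; each maps to a distinct set of atoms, giving 2 matches.

2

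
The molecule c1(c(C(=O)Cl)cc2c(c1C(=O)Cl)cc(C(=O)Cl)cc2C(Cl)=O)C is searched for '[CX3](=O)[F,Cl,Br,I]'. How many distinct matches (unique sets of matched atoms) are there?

4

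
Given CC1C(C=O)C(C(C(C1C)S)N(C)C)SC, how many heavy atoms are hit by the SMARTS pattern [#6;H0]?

0

The query [#6;H0] means: any carbon with no attached hydrogen.
Check the 16 heavy atoms by environment: 7× C (H1) → no; 1× O (H0) → no; 1× S (H1) → no; 1× N (H0) → no; 5× C (H3) → no; 1× S (H0) → no.
No environment satisfies the query, so 0 matching atoms.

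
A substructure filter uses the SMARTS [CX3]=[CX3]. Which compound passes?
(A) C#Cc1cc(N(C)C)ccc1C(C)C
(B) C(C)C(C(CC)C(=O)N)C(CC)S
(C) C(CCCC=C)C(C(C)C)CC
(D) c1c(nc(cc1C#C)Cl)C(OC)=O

[CX3]=[CX3] describes a non-aromatic C=C double bond between two sp2 carbons (an alkene).
(A) has an ethynyl group (-C#CH) but the C-C bond is a triple bond, not a double bond.
(B) has an ethyl group (-CH2CH3) but its C-C bond is a single bond between CX4 carbons, not CX3=CX3.
(C) contains a vinyl group (-CH=CH2), which satisfies every atom and bond constraint.
(D) has an ethynyl group (-C#CH) but the C-C bond is a triple bond, not a double bond.
So the answer is (C).

C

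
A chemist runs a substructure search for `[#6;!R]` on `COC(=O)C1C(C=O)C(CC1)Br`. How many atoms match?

3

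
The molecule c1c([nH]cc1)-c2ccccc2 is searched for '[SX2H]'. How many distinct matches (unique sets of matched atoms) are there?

0

[SX2H] is the SMARTS for a thiol: an aliphatic sulfur with two connections, one being H.
No fragment in the molecule satisfies every constraint, giving 0 matches.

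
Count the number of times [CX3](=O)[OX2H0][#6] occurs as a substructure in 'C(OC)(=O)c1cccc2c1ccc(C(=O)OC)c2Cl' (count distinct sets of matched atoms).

2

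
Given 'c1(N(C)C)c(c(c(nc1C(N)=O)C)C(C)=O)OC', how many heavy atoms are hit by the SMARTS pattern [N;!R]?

Check the 18 heavy atoms by environment: 1× n (aromatic, in 6-ring) → no; 5× c (aromatic, in 6-ring) → no; 7× C (acyclic) → no; 3× O (acyclic) → no; 2× N (acyclic) → match.
That gives 2 matching atoms.

2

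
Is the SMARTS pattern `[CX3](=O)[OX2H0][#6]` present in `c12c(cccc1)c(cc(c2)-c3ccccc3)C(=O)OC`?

Yes

The pattern [CX3](=O)[OX2H0][#6] describes a carbonyl carbon bonded to an oxygen that is itself bonded to carbon (no H on that O) — an ester.
The molecule carries a methyl-ester group (-C(=O)OCH3), whose atoms satisfy every constraint of the query, so the pattern matches.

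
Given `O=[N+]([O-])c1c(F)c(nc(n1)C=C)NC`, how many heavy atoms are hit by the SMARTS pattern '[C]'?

3

The query [C] means: uppercase C matches aliphatic (non-aromatic) carbon only.
Check the 14 heavy atoms by environment: 2× n (aromatic) → no; 4× c (aromatic) → no; 1× F → no; 1× N (charge +1) → no; 1× O (charge -1) → no; 1× O → no; 1× N → no; 3× C → match.
That gives 3 matching atoms.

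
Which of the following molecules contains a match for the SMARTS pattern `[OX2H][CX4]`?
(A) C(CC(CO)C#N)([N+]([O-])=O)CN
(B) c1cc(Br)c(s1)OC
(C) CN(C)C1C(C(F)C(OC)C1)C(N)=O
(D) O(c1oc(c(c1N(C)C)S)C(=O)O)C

A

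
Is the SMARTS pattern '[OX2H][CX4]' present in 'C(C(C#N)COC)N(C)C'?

The pattern [OX2H][CX4] describes a hydroxyl oxygen bound to an sp3 (X4) carbon — an aliphatic alcohol.
The closest candidate here is a methoxy ether (-OCH3), but the oxygen has H0 (ether), not H1. No other fragment satisfies the full query, so there is no match.

No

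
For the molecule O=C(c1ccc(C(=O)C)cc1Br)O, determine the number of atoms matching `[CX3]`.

The query [CX3] means: C with X3: aliphatic carbon with exactly 3 total connections.
Check the 13 heavy atoms by environment: 6× c (aromatic, X3) → no; 2× C (X3) → match; 2× O (X1) → no; 1× O (X2) → no; 1× C (X4) → no; 1× Br (X1) → no.
That gives 2 matching atoms.

2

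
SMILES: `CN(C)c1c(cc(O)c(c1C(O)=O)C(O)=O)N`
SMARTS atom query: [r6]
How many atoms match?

6

The query [r6] means: r6 matches atoms in a six-membered ring.
Check the 17 heavy atoms by environment: 6× c (aromatic, in 6-ring) → match; 5× O (acyclic) → no; 2× N (acyclic) → no; 4× C (acyclic) → no.
That gives 6 matching atoms.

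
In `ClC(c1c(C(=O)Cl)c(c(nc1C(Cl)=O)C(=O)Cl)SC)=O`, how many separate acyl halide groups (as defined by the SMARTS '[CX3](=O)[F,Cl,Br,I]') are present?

4

[CX3](=O)[F,Cl,Br,I] is the SMARTS for an acyl halide: a carbonyl carbon bonded to a halogen.
The molecule carries 4 separate instances of an acyl chloride (-C(=O)Cl) meeting every constraint; each maps to a distinct set of atoms, giving 4 matches.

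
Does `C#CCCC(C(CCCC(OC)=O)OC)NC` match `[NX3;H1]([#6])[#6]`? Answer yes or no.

The pattern [NX3;H1]([#6])[#6] describes a trivalent nitrogen with one H, bonded to two carbons — a secondary amine.
The molecule carries an N-methylamino group (-NHCH3), whose atoms satisfy every constraint of the query, so the pattern matches.

Yes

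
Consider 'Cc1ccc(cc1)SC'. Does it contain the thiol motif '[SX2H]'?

No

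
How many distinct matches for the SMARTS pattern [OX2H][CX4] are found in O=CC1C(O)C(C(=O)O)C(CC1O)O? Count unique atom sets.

3

[OX2H][CX4] is the SMARTS for an aliphatic alcohol: a hydroxyl oxygen bound to an sp3 (X4) carbon.
The molecule carries 3 separate instances of a hydroxyl group (-OH) meeting every constraint; each maps to a distinct set of atoms, giving 3 matches.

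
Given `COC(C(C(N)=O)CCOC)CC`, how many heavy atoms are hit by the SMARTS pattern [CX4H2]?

3

The query [CX4H2] means: sp3 carbon (X4) with exactly two hydrogens.
Check the 13 heavy atoms by environment: 3× C (H2, X4) → match; 2× C (H1, X4) → no; 2× O (H0, X2) → no; 3× C (H3, X4) → no; 1× C (H0, X3) → no; 1× O (H0, X1) → no; 1× N (H2, X3) → no.
That gives 3 matching atoms.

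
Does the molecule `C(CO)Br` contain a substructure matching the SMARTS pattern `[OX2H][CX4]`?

The pattern [OX2H][CX4] describes a hydroxyl oxygen bound to an sp3 (X4) carbon — an aliphatic alcohol.
The molecule carries a hydroxyl group (-OH), whose atoms satisfy every constraint of the query, so the pattern matches.

Yes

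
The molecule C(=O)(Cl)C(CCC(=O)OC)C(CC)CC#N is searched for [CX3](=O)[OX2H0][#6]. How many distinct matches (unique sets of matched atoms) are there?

1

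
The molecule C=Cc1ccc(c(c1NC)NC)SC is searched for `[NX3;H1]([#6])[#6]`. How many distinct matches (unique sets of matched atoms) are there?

[NX3;H1]([#6])[#6] is the SMARTS for a secondary amine: a trivalent nitrogen with one H, bonded to two carbons.
The molecule carries 2 separate instances of an N-methylamino group (-NHCH3) meeting every constraint; each maps to a distinct set of atoms, giving 2 matches.

2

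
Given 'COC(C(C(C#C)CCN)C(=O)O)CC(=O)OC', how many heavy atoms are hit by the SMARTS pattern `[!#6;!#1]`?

6

The query [!#6;!#1] means: not carbon and not hydrogen — any heteroatom.
Check the 18 heavy atoms by environment: 12× C → no; 5× O → match; 1× N → match.
Summing the matching environments: 5 + 1 = 6 matching atoms.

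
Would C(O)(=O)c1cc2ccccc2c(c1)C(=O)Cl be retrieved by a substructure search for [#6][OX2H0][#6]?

The pattern [#6][OX2H0][#6] describes an aliphatic oxygen bridging two carbons with no H on the oxygen — an ether.
The closest candidate here is a carboxylic acid group (-C(=O)OH), but the -OH oxygen has H1; the =O is OX1, not OX2. No other fragment satisfies the full query, so there is no match.

No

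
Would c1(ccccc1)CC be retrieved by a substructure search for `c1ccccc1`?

Yes

The pattern c1ccccc1 describes six aromatic carbons in a ring — a benzene ring.
The required atom environment is present in the molecule, so the pattern matches.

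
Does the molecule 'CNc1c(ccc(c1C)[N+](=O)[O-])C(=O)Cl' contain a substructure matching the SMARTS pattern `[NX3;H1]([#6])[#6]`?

Yes

The pattern [NX3;H1]([#6])[#6] describes a trivalent nitrogen with one H, bonded to two carbons — a secondary amine.
The molecule carries an N-methylamino group (-NHCH3), whose atoms satisfy every constraint of the query, so the pattern matches.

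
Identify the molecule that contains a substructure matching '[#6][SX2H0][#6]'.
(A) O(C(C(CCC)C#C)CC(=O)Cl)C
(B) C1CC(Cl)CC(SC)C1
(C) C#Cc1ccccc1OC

B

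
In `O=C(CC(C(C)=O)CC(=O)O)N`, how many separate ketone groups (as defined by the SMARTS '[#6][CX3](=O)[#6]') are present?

[#6][CX3](=O)[#6] is the SMARTS for a ketone: a carbonyl carbon (no H) flanked by two carbons.
Exactly one fragment in the molecule meets all constraints, giving 1 match.

1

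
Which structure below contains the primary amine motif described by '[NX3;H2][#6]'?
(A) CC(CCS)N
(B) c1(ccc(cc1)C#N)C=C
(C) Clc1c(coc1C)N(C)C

A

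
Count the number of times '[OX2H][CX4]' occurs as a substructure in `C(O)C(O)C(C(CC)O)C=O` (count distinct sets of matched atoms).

3

[OX2H][CX4] is the SMARTS for an aliphatic alcohol: a hydroxyl oxygen bound to an sp3 (X4) carbon.
The molecule carries 3 separate instances of a hydroxyl group (-OH) meeting every constraint; each maps to a distinct set of atoms, giving 3 matches.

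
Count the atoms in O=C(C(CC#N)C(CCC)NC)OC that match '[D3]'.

The query [D3] means: atom with exactly three heavy-atom neighbours.
Check the 14 heavy atoms by environment: 4× C (D2) → no; 3× C (D3) → match; 1× N (D1) → no; 1× O (D1) → no; 1× O (D2) → no; 3× C (D1) → no; 1× N (D2) → no.
That gives 3 matching atoms.

3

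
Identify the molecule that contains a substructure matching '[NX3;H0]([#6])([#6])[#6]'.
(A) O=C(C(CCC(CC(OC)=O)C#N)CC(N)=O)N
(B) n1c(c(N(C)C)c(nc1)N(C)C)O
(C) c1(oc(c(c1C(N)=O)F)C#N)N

[NX3;H0]([#6])([#6])[#6] describes a trivalent nitrogen with no H, bonded to three carbons (a tertiary amine).
(A) has a primary amide (-C(=O)NH2) but the amide nitrogen has H2 and only one carbon neighbour.
(B) contains a dimethylamino group (-N(CH3)2), which satisfies every atom and bond constraint.
(C) has a primary amino group (-NH2) but the nitrogen has H2, not H0 with three carbons.
So the answer is (B).

B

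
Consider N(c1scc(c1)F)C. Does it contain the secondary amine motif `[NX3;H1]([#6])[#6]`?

Yes

The pattern [NX3;H1]([#6])[#6] describes a trivalent nitrogen with one H, bonded to two carbons — a secondary amine.
The molecule carries an N-methylamino group (-NHCH3), whose atoms satisfy every constraint of the query, so the pattern matches.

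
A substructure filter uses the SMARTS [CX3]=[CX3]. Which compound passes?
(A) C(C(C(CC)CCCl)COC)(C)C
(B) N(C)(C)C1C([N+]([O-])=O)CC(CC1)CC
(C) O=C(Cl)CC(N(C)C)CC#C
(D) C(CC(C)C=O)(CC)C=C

[CX3]=[CX3] describes a non-aromatic C=C double bond between two sp2 carbons (an alkene).
(A) has an ethyl group (-CH2CH3) but its C-C bond is a single bond between CX4 carbons, not CX3=CX3.
(B) has an ethyl group (-CH2CH3) but its C-C bond is a single bond between CX4 carbons, not CX3=CX3.
(C) has an ethynyl group (-C#CH) but the C-C bond is a triple bond, not a double bond.
(D) contains a vinyl group (-CH=CH2), which satisfies every atom and bond constraint.
So the answer is (D).

D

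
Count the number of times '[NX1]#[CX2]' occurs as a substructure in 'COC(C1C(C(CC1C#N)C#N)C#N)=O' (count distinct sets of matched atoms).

3

[NX1]#[CX2] is the SMARTS for a nitrile: a nitrogen triple-bonded to a two-connected carbon.
The molecule carries 3 separate instances of a nitrile (-C#N) meeting every constraint; each maps to a distinct set of atoms, giving 3 matches.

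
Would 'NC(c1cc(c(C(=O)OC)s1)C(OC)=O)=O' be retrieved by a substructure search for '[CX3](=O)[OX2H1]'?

No

The pattern [CX3](=O)[OX2H1] describes an sp2 carbon double-bonded to O and single-bonded to an -OH oxygen — a carboxylic acid.
The closest candidate here is a methyl-ester group (-C(=O)OCH3), but the singly-bonded O has no H (OX2H0, not OX2H1). No other fragment satisfies the full query, so there is no match.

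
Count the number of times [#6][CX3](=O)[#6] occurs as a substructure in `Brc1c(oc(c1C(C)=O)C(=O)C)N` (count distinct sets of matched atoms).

2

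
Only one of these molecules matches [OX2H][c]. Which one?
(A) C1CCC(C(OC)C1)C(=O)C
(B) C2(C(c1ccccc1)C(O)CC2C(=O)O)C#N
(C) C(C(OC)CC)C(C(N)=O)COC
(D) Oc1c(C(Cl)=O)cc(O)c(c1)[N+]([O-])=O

D

[OX2H][c] describes a hydroxyl oxygen attached to an aromatic carbon (a phenol).
(A) has a methoxy ether (-OCH3) but the oxygen has H0, not H1.
(B) has a hydroxyl group (-OH) but the -OH is on an aliphatic carbon, not an aromatic c.
(C) has a methoxy ether (-OCH3) but the oxygen has H0, not H1.
(D) contains a hydroxyl group (-OH), which satisfies every atom and bond constraint.
So the answer is (D).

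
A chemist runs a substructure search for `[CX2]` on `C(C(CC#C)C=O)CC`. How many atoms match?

2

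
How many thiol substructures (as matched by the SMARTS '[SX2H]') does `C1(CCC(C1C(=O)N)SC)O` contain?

0

[SX2H] is the SMARTS for a thiol: an aliphatic sulfur with two connections, one being H.
The molecule has a methylthio ether (-SCH3), but the sulfur has H0 (bonded to two carbons), not H1; nothing else fits, so there are 0 matches.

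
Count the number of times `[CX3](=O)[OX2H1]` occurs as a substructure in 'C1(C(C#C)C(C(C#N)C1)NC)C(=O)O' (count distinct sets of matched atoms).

1

[CX3](=O)[OX2H1] is the SMARTS for a carboxylic acid: an sp2 carbon double-bonded to O and single-bonded to an -OH oxygen.
Exactly one fragment in the molecule meets all constraints, giving 1 match.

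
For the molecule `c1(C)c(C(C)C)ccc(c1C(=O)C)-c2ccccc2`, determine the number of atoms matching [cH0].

5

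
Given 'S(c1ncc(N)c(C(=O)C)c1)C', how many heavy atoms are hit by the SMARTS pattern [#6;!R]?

The query [#6;!R] means: carbon not in any ring.
Check the 12 heavy atoms by environment: 1× n (aromatic, in 6-ring) → no; 5× c (aromatic, in 6-ring) → no; 1× N (acyclic) → no; 1× S (acyclic) → no; 3× C (acyclic) → match; 1× O (acyclic) → no.
That gives 3 matching atoms.

3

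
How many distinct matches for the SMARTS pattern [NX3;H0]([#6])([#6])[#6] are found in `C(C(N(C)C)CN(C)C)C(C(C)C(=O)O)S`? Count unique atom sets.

2

[NX3;H0]([#6])([#6])[#6] is the SMARTS for a tertiary amine: a trivalent nitrogen with no H, bonded to three carbons.
The molecule carries 2 separate instances of a dimethylamino group (-N(CH3)2) meeting every constraint; each maps to a distinct set of atoms, giving 2 matches.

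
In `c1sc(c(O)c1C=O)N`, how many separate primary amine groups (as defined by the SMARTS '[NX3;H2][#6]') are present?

[NX3;H2][#6] is the SMARTS for a primary amine: a trivalent nitrogen with two H attached to carbon.
Exactly one fragment in the molecule meets all constraints, giving 1 match.

1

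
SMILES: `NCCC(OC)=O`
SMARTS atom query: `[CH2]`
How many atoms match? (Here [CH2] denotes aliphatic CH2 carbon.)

2

The query [CH2] means: aliphatic carbon with exactly two hydrogens.
Check the 7 heavy atoms by environment: 2× C (H2) → match; 1× N (H2) → no; 1× C (H0) → no; 2× O (H0) → no; 1× C (H3) → no.
That gives 2 matching atoms.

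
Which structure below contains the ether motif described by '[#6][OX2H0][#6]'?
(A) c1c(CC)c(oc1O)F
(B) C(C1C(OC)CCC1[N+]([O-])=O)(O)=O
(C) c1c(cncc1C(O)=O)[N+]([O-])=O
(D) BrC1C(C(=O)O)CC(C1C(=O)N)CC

[#6][OX2H0][#6] describes an aliphatic oxygen bridging two carbons with no H on the oxygen (an ether).
(A) has a hydroxyl group (-OH) but the oxygen has H1, not H0 bridging two carbons.
(B) contains a methoxy ether (-OCH3), which satisfies every atom and bond constraint.
(C) has a carboxylic acid group (-C(=O)OH) but the -OH oxygen has H1; the =O is OX1, not OX2.
(D) has a carboxylic acid group (-C(=O)OH) but the -OH oxygen has H1; the =O is OX1, not OX2.
So the answer is (B).

B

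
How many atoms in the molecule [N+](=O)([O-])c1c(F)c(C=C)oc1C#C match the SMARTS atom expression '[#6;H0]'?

5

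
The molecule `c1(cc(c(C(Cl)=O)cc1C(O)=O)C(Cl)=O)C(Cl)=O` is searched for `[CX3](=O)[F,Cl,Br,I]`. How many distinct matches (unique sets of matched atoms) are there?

3

[CX3](=O)[F,Cl,Br,I] is the SMARTS for an acyl halide: a carbonyl carbon bonded to a halogen.
The molecule carries 3 separate instances of an acyl chloride (-C(=O)Cl) meeting every constraint; each maps to a distinct set of atoms, giving 3 matches.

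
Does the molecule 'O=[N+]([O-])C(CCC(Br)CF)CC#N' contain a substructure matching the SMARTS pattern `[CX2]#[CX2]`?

No

The pattern [CX2]#[CX2] describes a carbon-carbon triple bond — an alkyne.
The closest candidate here is a nitrile (-C#N), but the triple bond is C#N, not C#C. No other fragment satisfies the full query, so there is no match.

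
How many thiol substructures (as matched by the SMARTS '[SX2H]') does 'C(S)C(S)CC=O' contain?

[SX2H] is the SMARTS for a thiol: an aliphatic sulfur with two connections, one being H.
The molecule carries 2 separate instances of a thiol (-SH) meeting every constraint; each maps to a distinct set of atoms, giving 2 matches.

2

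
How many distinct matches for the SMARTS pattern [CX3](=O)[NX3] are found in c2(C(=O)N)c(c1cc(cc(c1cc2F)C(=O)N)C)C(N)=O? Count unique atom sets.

3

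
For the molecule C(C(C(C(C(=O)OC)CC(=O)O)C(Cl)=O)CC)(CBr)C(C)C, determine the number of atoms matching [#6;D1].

The query [#6;D1] means: carbon bonded to exactly one heavy atom.
Check the 22 heavy atoms by environment: 3× C (D2) → no; 8× C (D3) → no; 1× Br (D1) → no; 4× C (D1) → match; 4× O (D1) → no; 1× O (D2) → no; 1× Cl (D1) → no.
That gives 4 matching atoms.

4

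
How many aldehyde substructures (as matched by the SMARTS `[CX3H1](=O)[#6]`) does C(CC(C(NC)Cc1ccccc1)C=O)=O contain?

[CX3H1](=O)[#6] is the SMARTS for an aldehyde: an sp2 carbon with one H, double-bonded to O and single-bonded to carbon.
The molecule carries 2 separate instances of an aldehyde (-CHO) meeting every constraint; each maps to a distinct set of atoms, giving 2 matches.

2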